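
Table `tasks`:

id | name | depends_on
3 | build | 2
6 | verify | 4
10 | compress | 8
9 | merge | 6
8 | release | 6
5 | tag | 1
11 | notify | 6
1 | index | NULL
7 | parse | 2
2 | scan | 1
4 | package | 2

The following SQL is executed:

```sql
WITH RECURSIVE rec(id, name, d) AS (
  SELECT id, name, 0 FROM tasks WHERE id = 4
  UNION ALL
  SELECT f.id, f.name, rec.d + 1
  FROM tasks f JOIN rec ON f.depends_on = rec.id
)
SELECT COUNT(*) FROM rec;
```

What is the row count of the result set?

6

Base: id=4 (package) at d 0.
Iteration 1: rows with depends_on in {4} -> verify (id 6, d 1).
Iteration 2: rows with depends_on in {6} -> release (id 8, d 2), merge (id 9, d 2), notify (id 11, d 2).
Iteration 3: rows with depends_on in {8,9,11} -> compress (id 10, d 3).
Iteration 4: no rows with depends_on in {10}; recursion stops.
Total rows emitted: 6.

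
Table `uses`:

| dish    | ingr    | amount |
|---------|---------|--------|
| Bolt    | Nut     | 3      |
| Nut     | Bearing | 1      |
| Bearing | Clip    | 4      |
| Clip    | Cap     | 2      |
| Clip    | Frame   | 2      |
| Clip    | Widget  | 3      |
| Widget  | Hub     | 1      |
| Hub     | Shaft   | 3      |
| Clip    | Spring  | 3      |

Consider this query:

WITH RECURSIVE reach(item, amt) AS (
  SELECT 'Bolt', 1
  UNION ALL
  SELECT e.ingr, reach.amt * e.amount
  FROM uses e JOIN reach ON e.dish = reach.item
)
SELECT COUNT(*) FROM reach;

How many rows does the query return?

Base: (Bolt, amt=1).
Iteration 1: components of {Bolt} -> Nut = 1*3 = 3.
Iteration 2: components of {Nut} -> Bearing = 3*1 = 3.
Iteration 3: components of {Bearing} -> Clip = 3*4 = 12.
Iteration 4: components of {Clip} -> Cap = 12*2 = 24, Frame = 12*2 = 24, Spring = 12*3 = 36, Widget = 12*3 = 36.
Iteration 5: components of {Cap,Frame,Spring,Widget} -> Hub = 36*1 = 36.
Iteration 6: components of {Hub} -> Shaft = 36*3 = 108.
Iteration 7: no further components; recursion stops.
Total rows emitted: 10.

10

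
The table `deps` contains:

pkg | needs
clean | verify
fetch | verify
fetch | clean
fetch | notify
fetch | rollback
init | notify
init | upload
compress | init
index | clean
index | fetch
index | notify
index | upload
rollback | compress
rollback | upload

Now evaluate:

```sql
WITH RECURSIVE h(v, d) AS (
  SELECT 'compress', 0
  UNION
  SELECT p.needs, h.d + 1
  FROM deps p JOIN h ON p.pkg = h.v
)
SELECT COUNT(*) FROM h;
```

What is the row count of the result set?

Base: (compress, d=0).
Iteration 1: edges from {compress} -> (init, d=1).
Iteration 2: edges from {init} -> (notify, d=2), (upload, d=2).
Iteration 3: no outgoing edges from {notify,upload}; recursion stops.
Total rows emitted: 4.

4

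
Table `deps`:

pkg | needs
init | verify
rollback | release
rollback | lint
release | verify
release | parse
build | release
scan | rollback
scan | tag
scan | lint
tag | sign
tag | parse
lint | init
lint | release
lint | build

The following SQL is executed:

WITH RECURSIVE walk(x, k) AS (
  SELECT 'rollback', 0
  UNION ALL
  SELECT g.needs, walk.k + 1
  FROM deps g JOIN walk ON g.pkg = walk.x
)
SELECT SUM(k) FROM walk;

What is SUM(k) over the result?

32

Base: (rollback, k=0).
Iteration 1: edges from {rollback} -> (lint, k=1), (release, k=1).
Iteration 2: edges from {lint,release} -> (build, k=2), (init, k=2), (parse, k=2), (release, k=2), (verify, k=2).
Iteration 3: edges from {build,init,parse,release,verify} -> (parse, k=3), (release, k=3), (verify, k=3) x2. [UNION ALL keeps all 4 new rows, including repeats]
Iteration 4: edges from {parse,release,verify} -> (parse, k=4), (verify, k=4).
Iteration 5: no outgoing edges from {parse,verify}; recursion stops.
SUM(k) = 0 + 1 + 1 + 2 + 2 + 2 + 2 + 2 + 3 + 3 + 3 + 3 + 4 + 4 = 32.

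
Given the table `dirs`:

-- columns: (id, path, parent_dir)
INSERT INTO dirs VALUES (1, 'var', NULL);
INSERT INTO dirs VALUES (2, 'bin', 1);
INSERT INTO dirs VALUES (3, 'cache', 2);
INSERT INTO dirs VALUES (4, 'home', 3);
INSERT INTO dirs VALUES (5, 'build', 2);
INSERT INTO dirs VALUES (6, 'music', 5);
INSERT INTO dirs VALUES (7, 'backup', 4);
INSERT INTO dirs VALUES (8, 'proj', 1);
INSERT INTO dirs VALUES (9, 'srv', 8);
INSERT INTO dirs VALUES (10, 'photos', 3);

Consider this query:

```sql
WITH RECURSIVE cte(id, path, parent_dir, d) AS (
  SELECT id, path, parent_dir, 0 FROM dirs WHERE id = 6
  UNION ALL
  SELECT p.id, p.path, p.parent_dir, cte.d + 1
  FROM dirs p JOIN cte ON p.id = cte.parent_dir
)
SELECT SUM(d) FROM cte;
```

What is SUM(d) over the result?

Base: id=6 (music), parent_dir=5, d 0.
Iteration 1: join on id=5 -> build (id 5, parent_dir=2, d 1).
Iteration 2: join on id=2 -> bin (id 2, parent_dir=1, d 2).
Iteration 3: join on id=1 -> var (id 1, parent_dir=NULL, d 3).
Iteration 4: parent_dir is NULL; no match; recursion stops.
SUM(d) = 0 + 1 + 2 + 3 = 6.

6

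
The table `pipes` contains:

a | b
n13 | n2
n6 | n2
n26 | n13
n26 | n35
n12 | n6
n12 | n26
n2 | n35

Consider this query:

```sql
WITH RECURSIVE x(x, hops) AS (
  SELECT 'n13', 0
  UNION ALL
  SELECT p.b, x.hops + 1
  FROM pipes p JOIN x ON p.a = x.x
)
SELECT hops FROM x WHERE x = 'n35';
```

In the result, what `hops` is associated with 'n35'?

Base: (n13, hops=0).
Iteration 1: edges from {n13} -> (n2, hops=1).
Iteration 2: edges from {n2} -> (n35, hops=2).
Iteration 3: no outgoing edges from {n35}; recursion stops.

2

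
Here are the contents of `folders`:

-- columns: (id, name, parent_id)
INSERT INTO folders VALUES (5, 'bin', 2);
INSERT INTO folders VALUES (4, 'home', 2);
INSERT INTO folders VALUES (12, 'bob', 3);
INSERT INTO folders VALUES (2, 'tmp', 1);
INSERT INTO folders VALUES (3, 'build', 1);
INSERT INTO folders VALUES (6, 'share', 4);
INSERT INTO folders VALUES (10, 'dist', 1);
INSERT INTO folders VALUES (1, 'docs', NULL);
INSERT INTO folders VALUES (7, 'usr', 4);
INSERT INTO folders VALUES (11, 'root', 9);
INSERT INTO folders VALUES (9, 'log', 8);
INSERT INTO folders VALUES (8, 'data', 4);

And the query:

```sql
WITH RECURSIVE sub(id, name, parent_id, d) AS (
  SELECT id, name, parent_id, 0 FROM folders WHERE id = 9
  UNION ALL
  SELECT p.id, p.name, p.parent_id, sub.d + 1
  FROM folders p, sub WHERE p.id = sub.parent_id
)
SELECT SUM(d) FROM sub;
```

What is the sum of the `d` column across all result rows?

Base: id=9 (log), parent_id=8, d 0.
Iteration 1: join on id=8 -> data (id 8, parent_id=4, d 1).
Iteration 2: join on id=4 -> home (id 4, parent_id=2, d 2).
Iteration 3: join on id=2 -> tmp (id 2, parent_id=1, d 3).
Iteration 4: join on id=1 -> docs (id 1, parent_id=NULL, d 4).
Iteration 5: parent_id is NULL; no match; recursion stops.
SUM(d) = 0 + 1 + 2 + 3 + 4 = 10.

10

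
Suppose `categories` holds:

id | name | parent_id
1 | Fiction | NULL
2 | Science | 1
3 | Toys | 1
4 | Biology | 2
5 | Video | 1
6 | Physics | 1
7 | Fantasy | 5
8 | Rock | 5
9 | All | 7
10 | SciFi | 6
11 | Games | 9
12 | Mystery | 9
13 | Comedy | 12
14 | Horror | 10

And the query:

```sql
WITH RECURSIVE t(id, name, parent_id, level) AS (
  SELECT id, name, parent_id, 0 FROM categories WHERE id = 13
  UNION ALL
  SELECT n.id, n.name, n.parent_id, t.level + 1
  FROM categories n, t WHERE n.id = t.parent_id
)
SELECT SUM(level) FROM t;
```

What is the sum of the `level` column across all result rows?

15

Base: id=13 (Comedy), parent_id=12, level 0.
Iteration 1: join on id=12 -> Mystery (id 12, parent_id=9, level 1).
Iteration 2: join on id=9 -> All (id 9, parent_id=7, level 2).
Iteration 3: join on id=7 -> Fantasy (id 7, parent_id=5, level 3).
Iteration 4: join on id=5 -> Video (id 5, parent_id=1, level 4).
Iteration 5: join on id=1 -> Fiction (id 1, parent_id=NULL, level 5).
Iteration 6: parent_id is NULL; no match; recursion stops.
SUM(level) = 0 + 1 + 2 + 3 + 4 + 5 = 15.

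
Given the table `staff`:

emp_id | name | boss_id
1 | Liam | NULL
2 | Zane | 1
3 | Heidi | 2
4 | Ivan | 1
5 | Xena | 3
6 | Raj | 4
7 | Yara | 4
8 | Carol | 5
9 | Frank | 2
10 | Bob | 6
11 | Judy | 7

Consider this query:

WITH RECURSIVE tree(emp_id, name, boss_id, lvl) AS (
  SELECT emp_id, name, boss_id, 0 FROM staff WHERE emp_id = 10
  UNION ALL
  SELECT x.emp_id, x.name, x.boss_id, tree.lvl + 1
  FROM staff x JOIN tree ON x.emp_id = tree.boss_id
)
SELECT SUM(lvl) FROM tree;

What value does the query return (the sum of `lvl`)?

6

Base: emp_id=10 (Bob), boss_id=6, lvl 0.
Iteration 1: join on emp_id=6 -> Raj (id 6, boss_id=4, lvl 1).
Iteration 2: join on emp_id=4 -> Ivan (id 4, boss_id=1, lvl 2).
Iteration 3: join on emp_id=1 -> Liam (id 1, boss_id=NULL, lvl 3).
Iteration 4: boss_id is NULL; no match; recursion stops.
SUM(lvl) = 0 + 1 + 2 + 3 = 6.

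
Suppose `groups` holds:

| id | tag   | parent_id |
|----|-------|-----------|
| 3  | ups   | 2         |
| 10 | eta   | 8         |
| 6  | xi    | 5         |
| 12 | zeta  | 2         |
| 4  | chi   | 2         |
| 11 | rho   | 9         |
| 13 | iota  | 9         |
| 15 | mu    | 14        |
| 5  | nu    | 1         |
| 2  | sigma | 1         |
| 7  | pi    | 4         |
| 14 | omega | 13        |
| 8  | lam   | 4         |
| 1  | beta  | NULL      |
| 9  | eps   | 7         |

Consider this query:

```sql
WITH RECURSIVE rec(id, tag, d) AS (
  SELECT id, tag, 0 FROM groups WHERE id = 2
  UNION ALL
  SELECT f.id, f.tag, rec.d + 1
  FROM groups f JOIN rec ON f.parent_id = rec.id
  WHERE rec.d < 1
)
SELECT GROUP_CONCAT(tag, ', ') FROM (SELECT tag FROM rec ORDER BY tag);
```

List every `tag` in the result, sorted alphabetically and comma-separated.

chi, sigma, ups, zeta

Base: id=2 (sigma) at d 0.
Iteration 1: rows with parent_id in {2} -> ups (id 3, d 1), chi (id 4, d 1), zeta (id 12, d 1).
Iteration 2: d < 1 fails for all current rows; recursion stops.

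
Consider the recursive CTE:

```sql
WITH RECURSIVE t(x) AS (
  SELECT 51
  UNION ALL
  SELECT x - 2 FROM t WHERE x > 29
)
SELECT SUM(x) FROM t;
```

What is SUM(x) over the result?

480

Base: x=51.
Iteration 1: 51 > 29 holds -> x = 51 - 2 = 49.
Iteration 2: 49 > 29 holds -> x = 49 - 2 = 47.
Iteration 3: 47 > 29 holds -> x = 47 - 2 = 45.
Iteration 4: 45 > 29 holds -> x = 45 - 2 = 43.
Iteration 5: 43 > 29 holds -> x = 43 - 2 = 41.
Iteration 6: 41 > 29 holds -> x = 41 - 2 = 39.
Iteration 7: 39 > 29 holds -> x = 39 - 2 = 37.
Iteration 8: 37 > 29 holds -> x = 37 - 2 = 35.
Iteration 9: 35 > 29 holds -> x = 35 - 2 = 33.
Iteration 10: 33 > 29 holds -> x = 33 - 2 = 31.
Iteration 11: 31 > 29 holds -> x = 31 - 2 = 29.
Iteration 12: 29 > 29 fails; recursion stops.
SUM(x) = 51 + 49 + 47 + 45 + 43 + 41 + 39 + 37 + 35 + 33 + 31 + 29 = 480.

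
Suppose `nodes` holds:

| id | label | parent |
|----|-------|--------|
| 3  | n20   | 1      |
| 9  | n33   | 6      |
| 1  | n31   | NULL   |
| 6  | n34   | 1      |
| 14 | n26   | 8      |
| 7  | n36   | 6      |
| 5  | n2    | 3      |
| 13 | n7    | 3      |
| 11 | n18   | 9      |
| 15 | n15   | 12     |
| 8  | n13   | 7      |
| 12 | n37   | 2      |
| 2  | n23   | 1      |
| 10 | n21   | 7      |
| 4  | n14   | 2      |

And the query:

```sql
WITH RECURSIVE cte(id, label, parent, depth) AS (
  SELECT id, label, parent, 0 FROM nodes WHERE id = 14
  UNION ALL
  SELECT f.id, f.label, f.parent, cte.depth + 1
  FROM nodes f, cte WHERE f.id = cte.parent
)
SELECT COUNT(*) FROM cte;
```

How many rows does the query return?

Base: id=14 (n26), parent=8, depth 0.
Iteration 1: join on id=8 -> n13 (id 8, parent=7, depth 1).
Iteration 2: join on id=7 -> n36 (id 7, parent=6, depth 2).
Iteration 3: join on id=6 -> n34 (id 6, parent=1, depth 3).
Iteration 4: join on id=1 -> n31 (id 1, parent=NULL, depth 4).
Iteration 5: parent is NULL; no match; recursion stops.
Total rows emitted: 5.

5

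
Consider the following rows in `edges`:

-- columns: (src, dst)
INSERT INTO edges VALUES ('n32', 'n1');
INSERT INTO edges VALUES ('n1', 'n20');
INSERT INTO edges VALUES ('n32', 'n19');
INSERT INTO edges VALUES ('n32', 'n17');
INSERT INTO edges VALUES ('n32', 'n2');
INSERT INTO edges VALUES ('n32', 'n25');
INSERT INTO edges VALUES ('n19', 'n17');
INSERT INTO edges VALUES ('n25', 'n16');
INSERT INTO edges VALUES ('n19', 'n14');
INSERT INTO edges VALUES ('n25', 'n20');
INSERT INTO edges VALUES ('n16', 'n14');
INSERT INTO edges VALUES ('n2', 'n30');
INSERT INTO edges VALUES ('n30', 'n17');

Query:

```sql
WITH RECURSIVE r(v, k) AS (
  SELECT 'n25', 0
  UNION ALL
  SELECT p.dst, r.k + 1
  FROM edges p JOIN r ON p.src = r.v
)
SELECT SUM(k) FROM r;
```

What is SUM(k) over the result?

Base: (n25, k=0).
Iteration 1: edges from {n25} -> (n16, k=1), (n20, k=1).
Iteration 2: edges from {n16,n20} -> (n14, k=2).
Iteration 3: no outgoing edges from {n14}; recursion stops.
SUM(k) = 0 + 1 + 1 + 2 = 4.

4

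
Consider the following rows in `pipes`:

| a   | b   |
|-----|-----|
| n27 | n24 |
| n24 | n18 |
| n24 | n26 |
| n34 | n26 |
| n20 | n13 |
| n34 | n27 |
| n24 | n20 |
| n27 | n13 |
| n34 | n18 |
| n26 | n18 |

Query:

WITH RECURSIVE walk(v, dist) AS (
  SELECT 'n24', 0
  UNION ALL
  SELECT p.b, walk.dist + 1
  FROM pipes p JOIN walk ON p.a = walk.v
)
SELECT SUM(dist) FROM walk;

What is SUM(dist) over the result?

Base: (n24, dist=0).
Iteration 1: edges from {n24} -> (n18, dist=1), (n20, dist=1), (n26, dist=1).
Iteration 2: edges from {n18,n20,n26} -> (n13, dist=2), (n18, dist=2).
Iteration 3: no outgoing edges from {n13,n18}; recursion stops.
SUM(dist) = 0 + 1 + 1 + 1 + 2 + 2 = 7.

7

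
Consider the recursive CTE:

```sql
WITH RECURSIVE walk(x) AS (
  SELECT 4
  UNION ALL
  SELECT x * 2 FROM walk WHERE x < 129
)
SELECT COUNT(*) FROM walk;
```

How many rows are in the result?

Base: x=4.
Iteration 1: 4 < 129 holds -> x = 4 * 2 = 8.
Iteration 2: 8 < 129 holds -> x = 8 * 2 = 16.
Iteration 3: 16 < 129 holds -> x = 16 * 2 = 32.
Iteration 4: 32 < 129 holds -> x = 32 * 2 = 64.
Iteration 5: 64 < 129 holds -> x = 64 * 2 = 128.
Iteration 6: 128 < 129 holds -> x = 128 * 2 = 256.
Iteration 7: 256 < 129 fails; recursion stops.
Total rows emitted: 7.

7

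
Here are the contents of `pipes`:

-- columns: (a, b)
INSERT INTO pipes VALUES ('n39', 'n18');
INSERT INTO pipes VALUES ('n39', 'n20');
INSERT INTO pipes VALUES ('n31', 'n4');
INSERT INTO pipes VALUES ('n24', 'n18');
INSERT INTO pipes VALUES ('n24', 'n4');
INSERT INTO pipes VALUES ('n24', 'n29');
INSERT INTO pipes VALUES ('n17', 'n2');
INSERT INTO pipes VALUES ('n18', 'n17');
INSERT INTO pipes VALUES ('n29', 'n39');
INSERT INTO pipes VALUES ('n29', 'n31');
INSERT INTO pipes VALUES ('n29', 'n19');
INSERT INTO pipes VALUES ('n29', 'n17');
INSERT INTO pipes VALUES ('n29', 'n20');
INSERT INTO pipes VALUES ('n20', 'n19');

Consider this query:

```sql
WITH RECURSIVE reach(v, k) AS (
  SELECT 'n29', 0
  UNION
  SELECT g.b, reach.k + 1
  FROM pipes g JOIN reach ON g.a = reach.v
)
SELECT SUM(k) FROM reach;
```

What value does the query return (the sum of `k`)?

25

Base: (n29, k=0).
Iteration 1: edges from {n29} -> (n17, k=1), (n19, k=1), (n20, k=1), (n31, k=1), (n39, k=1).
Iteration 2: edges from {n17,n19,n20,n31,n39} -> (n18, k=2), (n19, k=2), (n2, k=2), (n20, k=2), (n4, k=2).
Iteration 3: edges from {n18,n19,n2,n20,n4} -> (n17, k=3), (n19, k=3).
Iteration 4: edges from {n17,n19} -> (n2, k=4).
Iteration 5: no outgoing edges from {n2}; recursion stops.
SUM(k) = 0 + 1 + 1 + 1 + 1 + 1 + 2 + 2 + 2 + 2 + 2 + 3 + 3 + 4 = 25.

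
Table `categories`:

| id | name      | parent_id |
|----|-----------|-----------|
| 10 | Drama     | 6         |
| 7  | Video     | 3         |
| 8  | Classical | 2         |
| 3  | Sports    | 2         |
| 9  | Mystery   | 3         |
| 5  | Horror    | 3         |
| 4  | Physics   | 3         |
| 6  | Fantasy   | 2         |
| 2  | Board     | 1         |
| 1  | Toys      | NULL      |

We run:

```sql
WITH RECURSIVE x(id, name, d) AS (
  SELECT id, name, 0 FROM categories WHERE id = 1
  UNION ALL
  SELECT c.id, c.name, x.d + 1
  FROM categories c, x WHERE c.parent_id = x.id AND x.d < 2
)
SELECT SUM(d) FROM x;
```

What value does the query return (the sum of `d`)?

7

Base: id=1 (Toys) at d 0.
Iteration 1: rows with parent_id in {1} -> Board (id 2, d 1).
Iteration 2: rows with parent_id in {2} -> Sports (id 3, d 2), Fantasy (id 6, d 2), Classical (id 8, d 2).
Iteration 3: d < 2 fails for all current rows; recursion stops.
SUM(d) = 0 + 1 + 2 + 2 + 2 = 7.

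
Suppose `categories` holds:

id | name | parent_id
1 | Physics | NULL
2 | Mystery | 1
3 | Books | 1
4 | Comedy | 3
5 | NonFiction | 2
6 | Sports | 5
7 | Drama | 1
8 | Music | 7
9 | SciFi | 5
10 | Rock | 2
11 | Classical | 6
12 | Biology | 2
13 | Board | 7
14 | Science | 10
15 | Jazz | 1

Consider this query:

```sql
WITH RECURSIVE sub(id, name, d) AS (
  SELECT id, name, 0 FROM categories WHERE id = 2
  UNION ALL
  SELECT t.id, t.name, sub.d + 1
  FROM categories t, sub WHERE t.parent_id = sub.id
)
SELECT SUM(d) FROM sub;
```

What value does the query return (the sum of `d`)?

12

Base: id=2 (Mystery) at d 0.
Iteration 1: rows with parent_id in {2} -> NonFiction (id 5, d 1), Rock (id 10, d 1), Biology (id 12, d 1).
Iteration 2: rows with parent_id in {5,10,12} -> Sports (id 6, d 2), SciFi (id 9, d 2), Science (id 14, d 2).
Iteration 3: rows with parent_id in {6,9,14} -> Classical (id 11, d 3).
Iteration 4: no rows with parent_id in {11}; recursion stops.
SUM(d) = 0 + 1 + 1 + 1 + 2 + 2 + 2 + 3 = 12.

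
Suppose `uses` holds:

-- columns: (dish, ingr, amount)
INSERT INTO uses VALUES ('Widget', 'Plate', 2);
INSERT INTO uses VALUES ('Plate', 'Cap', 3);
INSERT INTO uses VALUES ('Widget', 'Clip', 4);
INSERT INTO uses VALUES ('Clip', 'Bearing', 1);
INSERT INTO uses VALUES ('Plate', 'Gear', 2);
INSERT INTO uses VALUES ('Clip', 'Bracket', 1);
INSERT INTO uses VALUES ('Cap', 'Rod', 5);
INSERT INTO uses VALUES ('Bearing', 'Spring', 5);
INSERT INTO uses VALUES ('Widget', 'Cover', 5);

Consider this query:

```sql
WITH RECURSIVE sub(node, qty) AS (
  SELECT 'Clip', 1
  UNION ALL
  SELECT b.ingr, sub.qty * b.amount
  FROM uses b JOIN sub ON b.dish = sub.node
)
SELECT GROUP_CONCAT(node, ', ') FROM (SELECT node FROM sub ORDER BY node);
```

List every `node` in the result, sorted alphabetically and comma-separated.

Bearing, Bracket, Clip, Spring

Base: (Clip, qty=1).
Iteration 1: components of {Clip} -> Bearing = 1*1 = 1, Bracket = 1*1 = 1.
Iteration 2: components of {Bearing,Bracket} -> Spring = 1*5 = 5.
Iteration 3: no further components; recursion stops.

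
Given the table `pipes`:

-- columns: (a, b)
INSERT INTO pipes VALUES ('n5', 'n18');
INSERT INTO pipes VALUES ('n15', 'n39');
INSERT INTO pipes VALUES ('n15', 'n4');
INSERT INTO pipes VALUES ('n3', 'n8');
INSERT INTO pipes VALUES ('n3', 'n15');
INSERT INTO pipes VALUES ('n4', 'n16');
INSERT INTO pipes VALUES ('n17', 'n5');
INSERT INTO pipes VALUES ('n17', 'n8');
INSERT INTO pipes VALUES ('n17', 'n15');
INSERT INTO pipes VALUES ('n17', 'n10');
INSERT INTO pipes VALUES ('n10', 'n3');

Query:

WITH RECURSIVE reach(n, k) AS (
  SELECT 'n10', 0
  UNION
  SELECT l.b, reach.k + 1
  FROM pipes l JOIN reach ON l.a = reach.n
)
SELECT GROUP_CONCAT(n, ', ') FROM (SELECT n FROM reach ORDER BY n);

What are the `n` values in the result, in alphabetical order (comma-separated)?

Base: (n10, k=0).
Iteration 1: edges from {n10} -> (n3, k=1).
Iteration 2: edges from {n3} -> (n15, k=2), (n8, k=2).
Iteration 3: edges from {n15,n8} -> (n39, k=3), (n4, k=3).
Iteration 4: edges from {n39,n4} -> (n16, k=4).
Iteration 5: no outgoing edges from {n16}; recursion stops.

n10, n15, n16, n3, n39, n4, n8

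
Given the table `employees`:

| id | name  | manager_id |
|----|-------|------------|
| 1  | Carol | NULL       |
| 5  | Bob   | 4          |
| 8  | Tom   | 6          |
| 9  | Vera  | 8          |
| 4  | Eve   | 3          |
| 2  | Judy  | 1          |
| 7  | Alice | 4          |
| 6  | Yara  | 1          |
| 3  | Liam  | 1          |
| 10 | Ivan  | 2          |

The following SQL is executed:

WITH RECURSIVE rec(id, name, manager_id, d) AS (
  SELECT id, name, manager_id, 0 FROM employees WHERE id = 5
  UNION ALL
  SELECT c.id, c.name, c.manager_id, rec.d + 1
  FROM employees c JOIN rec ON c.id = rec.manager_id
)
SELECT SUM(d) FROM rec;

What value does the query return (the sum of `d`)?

Base: id=5 (Bob), manager_id=4, d 0.
Iteration 1: join on id=4 -> Eve (id 4, manager_id=3, d 1).
Iteration 2: join on id=3 -> Liam (id 3, manager_id=1, d 2).
Iteration 3: join on id=1 -> Carol (id 1, manager_id=NULL, d 3).
Iteration 4: manager_id is NULL; no match; recursion stops.
SUM(d) = 0 + 1 + 2 + 3 = 6.

6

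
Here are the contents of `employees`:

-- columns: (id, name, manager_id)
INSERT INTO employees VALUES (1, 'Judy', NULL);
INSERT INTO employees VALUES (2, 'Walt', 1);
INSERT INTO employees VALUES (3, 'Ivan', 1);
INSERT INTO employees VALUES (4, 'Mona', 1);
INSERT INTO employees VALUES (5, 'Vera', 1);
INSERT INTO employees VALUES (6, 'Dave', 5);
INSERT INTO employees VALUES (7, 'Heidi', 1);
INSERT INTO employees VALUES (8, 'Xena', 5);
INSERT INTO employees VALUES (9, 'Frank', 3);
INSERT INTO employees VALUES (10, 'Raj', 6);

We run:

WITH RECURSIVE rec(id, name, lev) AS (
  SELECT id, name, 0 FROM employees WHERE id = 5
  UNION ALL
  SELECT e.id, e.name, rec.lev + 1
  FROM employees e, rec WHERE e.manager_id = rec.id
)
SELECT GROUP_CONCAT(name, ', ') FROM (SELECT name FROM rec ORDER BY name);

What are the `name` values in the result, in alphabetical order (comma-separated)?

Base: id=5 (Vera) at lev 0.
Iteration 1: rows with manager_id in {5} -> Dave (id 6, lev 1), Xena (id 8, lev 1).
Iteration 2: rows with manager_id in {6,8} -> Raj (id 10, lev 2).
Iteration 3: no rows with manager_id in {10}; recursion stops.

Dave, Raj, Vera, Xena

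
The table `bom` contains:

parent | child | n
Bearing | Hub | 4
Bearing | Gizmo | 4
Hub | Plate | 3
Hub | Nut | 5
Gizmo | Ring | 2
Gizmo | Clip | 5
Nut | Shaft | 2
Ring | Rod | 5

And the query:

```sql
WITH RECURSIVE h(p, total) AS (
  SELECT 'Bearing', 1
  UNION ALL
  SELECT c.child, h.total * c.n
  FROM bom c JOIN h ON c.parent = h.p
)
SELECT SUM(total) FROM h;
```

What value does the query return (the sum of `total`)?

149

Base: (Bearing, total=1).
Iteration 1: components of {Bearing} -> Gizmo = 1*4 = 4, Hub = 1*4 = 4.
Iteration 2: components of {Gizmo,Hub} -> Clip = 4*5 = 20, Nut = 4*5 = 20, Plate = 4*3 = 12, Ring = 4*2 = 8.
Iteration 3: components of {Clip,Nut,Plate,Ring} -> Rod = 8*5 = 40, Shaft = 20*2 = 40.
Iteration 4: no further components; recursion stops.
SUM(total) = 1 + 4 + 4 + 12 + 20 + 8 + 20 + 40 + 40 = 149.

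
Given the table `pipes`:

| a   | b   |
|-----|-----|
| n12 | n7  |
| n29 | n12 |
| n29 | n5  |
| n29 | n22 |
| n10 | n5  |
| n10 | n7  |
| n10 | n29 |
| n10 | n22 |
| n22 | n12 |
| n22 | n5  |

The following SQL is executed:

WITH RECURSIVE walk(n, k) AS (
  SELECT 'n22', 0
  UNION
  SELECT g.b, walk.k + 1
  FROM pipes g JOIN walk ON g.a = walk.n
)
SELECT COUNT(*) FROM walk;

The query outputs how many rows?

4

Base: (n22, k=0).
Iteration 1: edges from {n22} -> (n12, k=1), (n5, k=1).
Iteration 2: edges from {n12,n5} -> (n7, k=2).
Iteration 3: no outgoing edges from {n7}; recursion stops.
Total rows emitted: 4.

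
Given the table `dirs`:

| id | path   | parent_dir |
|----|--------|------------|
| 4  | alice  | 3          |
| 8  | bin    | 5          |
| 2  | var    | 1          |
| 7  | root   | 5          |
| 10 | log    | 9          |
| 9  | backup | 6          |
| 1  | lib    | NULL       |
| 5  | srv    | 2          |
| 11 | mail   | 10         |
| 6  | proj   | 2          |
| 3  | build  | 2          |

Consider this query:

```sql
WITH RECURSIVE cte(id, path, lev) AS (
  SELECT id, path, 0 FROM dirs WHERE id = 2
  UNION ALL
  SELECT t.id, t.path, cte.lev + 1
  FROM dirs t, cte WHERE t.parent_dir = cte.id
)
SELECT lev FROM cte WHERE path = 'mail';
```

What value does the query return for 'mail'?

Base: id=2 (var) at lev 0.
Iteration 1: rows with parent_dir in {2} -> build (id 3, lev 1), srv (id 5, lev 1), proj (id 6, lev 1).
Iteration 2: rows with parent_dir in {3,5,6} -> alice (id 4, lev 2), root (id 7, lev 2), bin (id 8, lev 2), backup (id 9, lev 2).
Iteration 3: rows with parent_dir in {4,7,8,9} -> log (id 10, lev 3).
Iteration 4: rows with parent_dir in {10} -> mail (id 11, lev 4).
Iteration 5: no rows with parent_dir in {11}; recursion stops.

4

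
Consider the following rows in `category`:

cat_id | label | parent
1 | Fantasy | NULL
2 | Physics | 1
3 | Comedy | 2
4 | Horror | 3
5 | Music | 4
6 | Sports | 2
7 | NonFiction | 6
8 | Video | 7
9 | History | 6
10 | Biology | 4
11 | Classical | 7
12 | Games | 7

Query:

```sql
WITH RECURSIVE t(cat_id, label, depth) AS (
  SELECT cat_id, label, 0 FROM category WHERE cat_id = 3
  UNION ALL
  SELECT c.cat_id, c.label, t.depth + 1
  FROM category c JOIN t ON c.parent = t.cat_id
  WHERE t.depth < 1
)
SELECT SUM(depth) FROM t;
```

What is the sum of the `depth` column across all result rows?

Base: cat_id=3 (Comedy) at depth 0.
Iteration 1: rows with parent in {3} -> Horror (id 4, depth 1).
Iteration 2: depth < 1 fails for all current rows; recursion stops.
SUM(depth) = 0 + 1 = 1.

1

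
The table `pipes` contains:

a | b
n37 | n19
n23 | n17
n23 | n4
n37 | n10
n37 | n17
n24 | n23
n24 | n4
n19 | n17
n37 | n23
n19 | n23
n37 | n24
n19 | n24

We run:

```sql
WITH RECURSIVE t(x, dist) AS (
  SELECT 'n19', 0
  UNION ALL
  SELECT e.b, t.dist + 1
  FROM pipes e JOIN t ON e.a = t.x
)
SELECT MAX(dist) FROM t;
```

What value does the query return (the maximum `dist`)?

Base: (n19, dist=0).
Iteration 1: edges from {n19} -> (n17, dist=1), (n23, dist=1), (n24, dist=1).
Iteration 2: edges from {n17,n23,n24} -> (n17, dist=2), (n23, dist=2), (n4, dist=2) x2. [UNION ALL keeps all 4 new rows, including repeats]
Iteration 3: edges from {n17,n23,n4} -> (n17, dist=3), (n4, dist=3).
Iteration 4: no outgoing edges from {n17,n4}; recursion stops.
dist values: 0, 1, 1, 1, 2, 2, 2, 2, 3, 3; the maximum is 3.

3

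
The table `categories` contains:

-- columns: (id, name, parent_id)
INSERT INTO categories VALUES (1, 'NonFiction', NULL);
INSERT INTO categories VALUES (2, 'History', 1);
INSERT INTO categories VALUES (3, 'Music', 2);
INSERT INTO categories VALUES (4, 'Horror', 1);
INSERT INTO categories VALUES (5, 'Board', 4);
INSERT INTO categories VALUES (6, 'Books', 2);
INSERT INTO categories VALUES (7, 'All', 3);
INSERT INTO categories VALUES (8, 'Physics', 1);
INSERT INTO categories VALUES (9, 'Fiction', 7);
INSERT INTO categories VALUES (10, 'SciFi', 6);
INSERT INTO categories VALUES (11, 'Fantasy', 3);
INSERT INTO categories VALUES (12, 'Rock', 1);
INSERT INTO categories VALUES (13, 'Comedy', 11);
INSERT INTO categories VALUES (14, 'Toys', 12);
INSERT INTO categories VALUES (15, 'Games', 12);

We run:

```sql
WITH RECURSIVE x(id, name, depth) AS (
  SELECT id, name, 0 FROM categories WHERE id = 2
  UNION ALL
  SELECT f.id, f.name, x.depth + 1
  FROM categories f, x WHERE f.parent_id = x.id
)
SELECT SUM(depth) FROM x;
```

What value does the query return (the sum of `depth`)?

Base: id=2 (History) at depth 0.
Iteration 1: rows with parent_id in {2} -> Music (id 3, depth 1), Books (id 6, depth 1).
Iteration 2: rows with parent_id in {3,6} -> All (id 7, depth 2), SciFi (id 10, depth 2), Fantasy (id 11, depth 2).
Iteration 3: rows with parent_id in {7,10,11} -> Fiction (id 9, depth 3), Comedy (id 13, depth 3).
Iteration 4: no rows with parent_id in {9,13}; recursion stops.
SUM(depth) = 0 + 1 + 1 + 2 + 2 + 2 + 3 + 3 = 14.

14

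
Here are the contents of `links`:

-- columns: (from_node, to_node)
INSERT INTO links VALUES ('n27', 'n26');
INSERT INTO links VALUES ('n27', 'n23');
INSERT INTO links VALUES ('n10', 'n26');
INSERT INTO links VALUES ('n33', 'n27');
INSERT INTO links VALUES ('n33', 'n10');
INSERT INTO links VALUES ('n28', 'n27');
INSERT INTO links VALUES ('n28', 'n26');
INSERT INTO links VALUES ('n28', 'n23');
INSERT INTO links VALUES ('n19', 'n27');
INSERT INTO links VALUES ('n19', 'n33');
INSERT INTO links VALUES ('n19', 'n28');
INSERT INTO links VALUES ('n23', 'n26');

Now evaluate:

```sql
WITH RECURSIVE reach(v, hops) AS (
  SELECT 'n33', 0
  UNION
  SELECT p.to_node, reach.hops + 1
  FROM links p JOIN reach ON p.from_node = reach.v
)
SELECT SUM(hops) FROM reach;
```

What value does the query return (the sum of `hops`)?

Base: (n33, hops=0).
Iteration 1: edges from {n33} -> (n10, hops=1), (n27, hops=1).
Iteration 2: edges from {n10,n27} -> (n23, hops=2), (n26, hops=2). [UNION drops 1 duplicate row(s)]
Iteration 3: edges from {n23,n26} -> (n26, hops=3).
Iteration 4: no outgoing edges from {n26}; recursion stops.
SUM(hops) = 0 + 1 + 1 + 2 + 2 + 3 = 9.

9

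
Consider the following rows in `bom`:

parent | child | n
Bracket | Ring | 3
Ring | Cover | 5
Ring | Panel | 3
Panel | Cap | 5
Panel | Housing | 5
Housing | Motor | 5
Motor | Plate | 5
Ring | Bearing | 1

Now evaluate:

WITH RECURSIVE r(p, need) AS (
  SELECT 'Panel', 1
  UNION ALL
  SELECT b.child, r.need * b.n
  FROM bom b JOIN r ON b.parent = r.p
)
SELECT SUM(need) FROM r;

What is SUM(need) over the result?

161

Base: (Panel, need=1).
Iteration 1: components of {Panel} -> Cap = 1*5 = 5, Housing = 1*5 = 5.
Iteration 2: components of {Cap,Housing} -> Motor = 5*5 = 25.
Iteration 3: components of {Motor} -> Plate = 25*5 = 125.
Iteration 4: no further components; recursion stops.
SUM(need) = 1 + 5 + 5 + 25 + 125 = 161.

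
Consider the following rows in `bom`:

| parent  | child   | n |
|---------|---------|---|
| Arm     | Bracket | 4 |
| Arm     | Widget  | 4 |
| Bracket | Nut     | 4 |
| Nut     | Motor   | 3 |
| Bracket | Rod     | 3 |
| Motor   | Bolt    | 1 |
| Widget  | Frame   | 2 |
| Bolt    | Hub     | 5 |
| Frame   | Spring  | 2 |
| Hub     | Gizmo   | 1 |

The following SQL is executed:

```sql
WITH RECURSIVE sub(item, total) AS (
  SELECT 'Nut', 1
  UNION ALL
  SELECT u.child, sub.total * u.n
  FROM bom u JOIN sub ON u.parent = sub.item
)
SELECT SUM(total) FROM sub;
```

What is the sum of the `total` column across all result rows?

37

Base: (Nut, total=1).
Iteration 1: components of {Nut} -> Motor = 1*3 = 3.
Iteration 2: components of {Motor} -> Bolt = 3*1 = 3.
Iteration 3: components of {Bolt} -> Hub = 3*5 = 15.
Iteration 4: components of {Hub} -> Gizmo = 15*1 = 15.
Iteration 5: no further components; recursion stops.
SUM(total) = 1 + 3 + 3 + 15 + 15 = 37.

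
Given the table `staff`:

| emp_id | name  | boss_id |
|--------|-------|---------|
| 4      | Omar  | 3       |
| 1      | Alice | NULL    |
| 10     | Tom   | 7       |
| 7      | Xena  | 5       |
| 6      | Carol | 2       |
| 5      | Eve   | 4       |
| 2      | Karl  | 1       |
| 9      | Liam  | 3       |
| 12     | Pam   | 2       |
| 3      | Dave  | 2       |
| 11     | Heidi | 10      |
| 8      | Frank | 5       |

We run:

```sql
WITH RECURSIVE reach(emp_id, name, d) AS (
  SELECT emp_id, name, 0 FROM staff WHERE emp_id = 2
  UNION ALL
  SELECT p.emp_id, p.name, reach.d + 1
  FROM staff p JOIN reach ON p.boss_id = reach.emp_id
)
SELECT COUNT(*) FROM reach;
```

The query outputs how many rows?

11

Base: emp_id=2 (Karl) at d 0.
Iteration 1: rows with boss_id in {2} -> Dave (id 3, d 1), Carol (id 6, d 1), Pam (id 12, d 1).
Iteration 2: rows with boss_id in {3,6,12} -> Omar (id 4, d 2), Liam (id 9, d 2).
Iteration 3: rows with boss_id in {4,9} -> Eve (id 5, d 3).
Iteration 4: rows with boss_id in {5} -> Xena (id 7, d 4), Frank (id 8, d 4).
Iteration 5: rows with boss_id in {7,8} -> Tom (id 10, d 5).
Iteration 6: rows with boss_id in {10} -> Heidi (id 11, d 6).
Iteration 7: no rows with boss_id in {11}; recursion stops.
Total rows emitted: 11.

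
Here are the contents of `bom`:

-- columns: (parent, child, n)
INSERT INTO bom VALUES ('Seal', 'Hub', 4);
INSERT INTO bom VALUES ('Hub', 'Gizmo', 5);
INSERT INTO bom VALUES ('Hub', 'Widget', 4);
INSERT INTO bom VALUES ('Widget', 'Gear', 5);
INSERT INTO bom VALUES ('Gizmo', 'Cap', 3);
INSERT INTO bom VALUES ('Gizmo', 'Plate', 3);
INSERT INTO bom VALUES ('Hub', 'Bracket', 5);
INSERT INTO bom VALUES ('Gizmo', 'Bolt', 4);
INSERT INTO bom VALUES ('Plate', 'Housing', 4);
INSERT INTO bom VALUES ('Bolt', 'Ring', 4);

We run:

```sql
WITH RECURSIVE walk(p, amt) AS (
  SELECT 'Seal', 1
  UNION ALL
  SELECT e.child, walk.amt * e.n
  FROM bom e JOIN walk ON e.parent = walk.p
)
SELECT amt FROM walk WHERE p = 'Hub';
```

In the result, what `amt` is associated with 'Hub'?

4

Base: (Seal, amt=1).
Iteration 1: components of {Seal} -> Hub = 1*4 = 4.
Iteration 2: components of {Hub} -> Bracket = 4*5 = 20, Gizmo = 4*5 = 20, Widget = 4*4 = 16.
Iteration 3: components of {Bracket,Gizmo,Widget} -> Bolt = 20*4 = 80, Cap = 20*3 = 60, Gear = 16*5 = 80, Plate = 20*3 = 60.
Iteration 4: components of {Bolt,Cap,Gear,Plate} -> Housing = 60*4 = 240, Ring = 80*4 = 320.
Iteration 5: no further components; recursion stops.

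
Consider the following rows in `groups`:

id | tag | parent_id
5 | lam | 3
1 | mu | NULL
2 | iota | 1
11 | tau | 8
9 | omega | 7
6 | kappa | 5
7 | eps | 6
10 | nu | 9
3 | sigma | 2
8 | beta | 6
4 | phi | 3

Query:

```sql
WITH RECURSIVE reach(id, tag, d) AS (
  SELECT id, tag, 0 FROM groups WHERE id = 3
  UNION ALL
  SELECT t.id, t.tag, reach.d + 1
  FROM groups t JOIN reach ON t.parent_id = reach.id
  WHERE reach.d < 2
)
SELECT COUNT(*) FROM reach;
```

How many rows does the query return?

4

Base: id=3 (sigma) at d 0.
Iteration 1: rows with parent_id in {3} -> phi (id 4, d 1), lam (id 5, d 1).
Iteration 2: rows with parent_id in {4,5} -> kappa (id 6, d 2).
Iteration 3: d < 2 fails for all current rows; recursion stops.
Total rows emitted: 4.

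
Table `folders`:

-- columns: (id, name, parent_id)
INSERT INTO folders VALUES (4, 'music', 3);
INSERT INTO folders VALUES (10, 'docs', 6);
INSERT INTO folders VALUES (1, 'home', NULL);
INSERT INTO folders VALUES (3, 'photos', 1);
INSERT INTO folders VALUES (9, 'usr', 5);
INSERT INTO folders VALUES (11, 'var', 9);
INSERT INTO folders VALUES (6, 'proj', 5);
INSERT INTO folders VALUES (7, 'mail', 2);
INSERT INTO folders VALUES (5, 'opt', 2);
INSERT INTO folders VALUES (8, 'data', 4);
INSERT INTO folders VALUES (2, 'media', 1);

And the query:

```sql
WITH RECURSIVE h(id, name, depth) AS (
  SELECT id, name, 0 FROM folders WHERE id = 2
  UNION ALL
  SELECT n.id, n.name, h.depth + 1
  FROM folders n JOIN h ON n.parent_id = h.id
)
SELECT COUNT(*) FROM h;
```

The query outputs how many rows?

Base: id=2 (media) at depth 0.
Iteration 1: rows with parent_id in {2} -> opt (id 5, depth 1), mail (id 7, depth 1).
Iteration 2: rows with parent_id in {5,7} -> proj (id 6, depth 2), usr (id 9, depth 2).
Iteration 3: rows with parent_id in {6,9} -> docs (id 10, depth 3), var (id 11, depth 3).
Iteration 4: no rows with parent_id in {10,11}; recursion stops.
Total rows emitted: 7.

7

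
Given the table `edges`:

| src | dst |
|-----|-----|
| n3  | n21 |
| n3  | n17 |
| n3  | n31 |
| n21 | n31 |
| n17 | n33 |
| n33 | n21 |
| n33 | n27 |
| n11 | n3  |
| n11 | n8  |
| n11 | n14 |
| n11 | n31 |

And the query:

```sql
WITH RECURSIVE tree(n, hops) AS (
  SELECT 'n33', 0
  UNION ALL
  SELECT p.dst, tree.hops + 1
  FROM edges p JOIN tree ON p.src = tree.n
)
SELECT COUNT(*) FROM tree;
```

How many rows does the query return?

Base: (n33, hops=0).
Iteration 1: edges from {n33} -> (n21, hops=1), (n27, hops=1).
Iteration 2: edges from {n21,n27} -> (n31, hops=2).
Iteration 3: no outgoing edges from {n31}; recursion stops.
Total rows emitted: 4.

4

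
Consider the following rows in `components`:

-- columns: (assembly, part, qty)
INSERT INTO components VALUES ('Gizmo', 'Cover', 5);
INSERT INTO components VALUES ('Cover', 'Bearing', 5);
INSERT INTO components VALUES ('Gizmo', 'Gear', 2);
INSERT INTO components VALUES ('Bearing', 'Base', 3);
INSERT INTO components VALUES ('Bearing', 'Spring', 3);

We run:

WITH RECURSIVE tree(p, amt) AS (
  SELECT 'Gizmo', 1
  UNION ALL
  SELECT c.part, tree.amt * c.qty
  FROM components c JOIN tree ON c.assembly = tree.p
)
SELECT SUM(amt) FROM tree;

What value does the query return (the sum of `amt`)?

Base: (Gizmo, amt=1).
Iteration 1: components of {Gizmo} -> Cover = 1*5 = 5, Gear = 1*2 = 2.
Iteration 2: components of {Cover,Gear} -> Bearing = 5*5 = 25.
Iteration 3: components of {Bearing} -> Base = 25*3 = 75, Spring = 25*3 = 75.
Iteration 4: no further components; recursion stops.
SUM(amt) = 1 + 5 + 2 + 25 + 75 + 75 = 183.

183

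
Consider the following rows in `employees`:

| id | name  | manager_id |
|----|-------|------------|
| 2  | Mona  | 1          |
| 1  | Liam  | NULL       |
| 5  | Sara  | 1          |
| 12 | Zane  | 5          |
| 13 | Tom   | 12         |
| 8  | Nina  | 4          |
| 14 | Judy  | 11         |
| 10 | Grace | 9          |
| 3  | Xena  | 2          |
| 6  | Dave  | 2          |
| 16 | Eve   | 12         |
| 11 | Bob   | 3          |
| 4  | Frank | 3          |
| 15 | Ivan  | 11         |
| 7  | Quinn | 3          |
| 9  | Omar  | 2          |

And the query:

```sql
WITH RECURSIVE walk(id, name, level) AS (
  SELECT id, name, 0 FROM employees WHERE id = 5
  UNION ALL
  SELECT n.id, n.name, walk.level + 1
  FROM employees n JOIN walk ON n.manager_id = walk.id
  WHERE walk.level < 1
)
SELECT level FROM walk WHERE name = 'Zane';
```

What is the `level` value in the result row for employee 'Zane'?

1

Base: id=5 (Sara) at level 0.
Iteration 1: rows with manager_id in {5} -> Zane (id 12, level 1).
Iteration 2: level < 1 fails for all current rows; recursion stops.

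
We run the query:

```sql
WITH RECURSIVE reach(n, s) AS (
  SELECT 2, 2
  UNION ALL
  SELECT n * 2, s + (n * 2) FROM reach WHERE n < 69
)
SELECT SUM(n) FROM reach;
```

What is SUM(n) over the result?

254

Base: n=2, s=2.
Iteration 1: 2 < 69 holds -> n = 2 * 2 = 4, s = 2 + 4 = 6.
Iteration 2: 4 < 69 holds -> n = 4 * 2 = 8, s = 6 + 8 = 14.
Iteration 3: 8 < 69 holds -> n = 8 * 2 = 16, s = 14 + 16 = 30.
Iteration 4: 16 < 69 holds -> n = 16 * 2 = 32, s = 30 + 32 = 62.
Iteration 5: 32 < 69 holds -> n = 32 * 2 = 64, s = 62 + 64 = 126.
Iteration 6: 64 < 69 holds -> n = 64 * 2 = 128, s = 126 + 128 = 254.
Iteration 7: 128 < 69 fails; recursion stops.
SUM(n) = 2 + 4 + 8 + 16 + 32 + 64 + 128 = 254.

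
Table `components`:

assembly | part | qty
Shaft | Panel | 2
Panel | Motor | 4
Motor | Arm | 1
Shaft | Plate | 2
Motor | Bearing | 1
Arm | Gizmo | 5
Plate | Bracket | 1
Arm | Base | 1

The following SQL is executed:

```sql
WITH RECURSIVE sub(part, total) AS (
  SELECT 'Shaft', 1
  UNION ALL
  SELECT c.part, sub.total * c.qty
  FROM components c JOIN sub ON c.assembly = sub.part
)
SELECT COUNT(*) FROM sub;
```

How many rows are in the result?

9

Base: (Shaft, total=1).
Iteration 1: components of {Shaft} -> Panel = 1*2 = 2, Plate = 1*2 = 2.
Iteration 2: components of {Panel,Plate} -> Bracket = 2*1 = 2, Motor = 2*4 = 8.
Iteration 3: components of {Bracket,Motor} -> Arm = 8*1 = 8, Bearing = 8*1 = 8.
Iteration 4: components of {Arm,Bearing} -> Base = 8*1 = 8, Gizmo = 8*5 = 40.
Iteration 5: no further components; recursion stops.
Total rows emitted: 9.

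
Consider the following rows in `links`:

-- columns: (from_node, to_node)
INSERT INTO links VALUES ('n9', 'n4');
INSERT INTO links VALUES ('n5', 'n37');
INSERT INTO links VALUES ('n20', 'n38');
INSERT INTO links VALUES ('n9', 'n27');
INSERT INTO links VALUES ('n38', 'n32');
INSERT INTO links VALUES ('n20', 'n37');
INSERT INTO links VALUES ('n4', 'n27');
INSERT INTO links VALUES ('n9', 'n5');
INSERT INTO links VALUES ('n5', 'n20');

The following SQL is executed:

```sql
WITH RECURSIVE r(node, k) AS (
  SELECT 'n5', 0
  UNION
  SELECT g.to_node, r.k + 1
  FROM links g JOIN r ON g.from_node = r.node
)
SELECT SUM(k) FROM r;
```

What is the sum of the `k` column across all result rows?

9

Base: (n5, k=0).
Iteration 1: edges from {n5} -> (n20, k=1), (n37, k=1).
Iteration 2: edges from {n20,n37} -> (n37, k=2), (n38, k=2).
Iteration 3: edges from {n37,n38} -> (n32, k=3).
Iteration 4: no outgoing edges from {n32}; recursion stops.
SUM(k) = 0 + 1 + 1 + 2 + 2 + 3 = 9.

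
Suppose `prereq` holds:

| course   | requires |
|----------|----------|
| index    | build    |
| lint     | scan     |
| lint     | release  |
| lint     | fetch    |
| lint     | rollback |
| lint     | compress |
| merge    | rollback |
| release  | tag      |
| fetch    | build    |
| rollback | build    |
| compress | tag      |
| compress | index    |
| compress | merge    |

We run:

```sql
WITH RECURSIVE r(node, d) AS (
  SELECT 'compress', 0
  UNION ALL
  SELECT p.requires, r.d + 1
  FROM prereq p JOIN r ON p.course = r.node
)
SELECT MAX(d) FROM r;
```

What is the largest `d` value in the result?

3

Base: (compress, d=0).
Iteration 1: edges from {compress} -> (index, d=1), (merge, d=1), (tag, d=1).
Iteration 2: edges from {index,merge,tag} -> (build, d=2), (rollback, d=2).
Iteration 3: edges from {build,rollback} -> (build, d=3).
Iteration 4: no outgoing edges from {build}; recursion stops.
d values: 0, 1, 1, 1, 2, 2, 3; the maximum is 3.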